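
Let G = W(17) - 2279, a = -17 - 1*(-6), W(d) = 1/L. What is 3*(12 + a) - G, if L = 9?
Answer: 20537/9 ≈ 2281.9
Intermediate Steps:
W(d) = ⅑ (W(d) = 1/9 = ⅑)
a = -11 (a = -17 + 6 = -11)
G = -20510/9 (G = ⅑ - 2279 = -20510/9 ≈ -2278.9)
3*(12 + a) - G = 3*(12 - 11) - 1*(-20510/9) = 3*1 + 20510/9 = 3 + 20510/9 = 20537/9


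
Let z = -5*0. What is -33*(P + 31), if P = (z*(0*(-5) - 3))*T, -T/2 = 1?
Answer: -1023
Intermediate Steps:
T = -2 (T = -2*1 = -2)
z = 0
P = 0 (P = (0*(0*(-5) - 3))*(-2) = (0*(0 - 3))*(-2) = (0*(-3))*(-2) = 0*(-2) = 0)
-33*(P + 31) = -33*(0 + 31) = -33*31 = -1023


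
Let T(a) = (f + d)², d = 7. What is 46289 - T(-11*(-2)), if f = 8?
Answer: 46064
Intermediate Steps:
T(a) = 225 (T(a) = (8 + 7)² = 15² = 225)
46289 - T(-11*(-2)) = 46289 - 1*225 = 46289 - 225 = 46064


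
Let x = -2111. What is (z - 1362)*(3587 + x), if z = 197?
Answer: -1719540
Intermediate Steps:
(z - 1362)*(3587 + x) = (197 - 1362)*(3587 - 2111) = -1165*1476 = -1719540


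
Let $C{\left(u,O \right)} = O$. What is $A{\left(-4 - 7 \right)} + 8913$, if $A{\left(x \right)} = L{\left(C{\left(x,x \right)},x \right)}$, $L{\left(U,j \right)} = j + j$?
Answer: $8891$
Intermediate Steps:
$L{\left(U,j \right)} = 2 j$
$A{\left(x \right)} = 2 x$
$A{\left(-4 - 7 \right)} + 8913 = 2 \left(-4 - 7\right) + 8913 = 2 \left(-11\right) + 8913 = -22 + 8913 = 8891$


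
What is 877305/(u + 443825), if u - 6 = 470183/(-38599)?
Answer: 11287698565/5710320862 ≈ 1.9767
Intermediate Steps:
u = -238589/38599 (u = 6 + 470183/(-38599) = 6 + 470183*(-1/38599) = 6 - 470183/38599 = -238589/38599 ≈ -6.1812)
877305/(u + 443825) = 877305/(-238589/38599 + 443825) = 877305/(17130962586/38599) = 877305*(38599/17130962586) = 11287698565/5710320862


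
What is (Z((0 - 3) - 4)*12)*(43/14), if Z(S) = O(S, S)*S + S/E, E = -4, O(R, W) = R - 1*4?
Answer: 5805/2 ≈ 2902.5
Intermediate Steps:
O(R, W) = -4 + R (O(R, W) = R - 4 = -4 + R)
Z(S) = -S/4 + S*(-4 + S) (Z(S) = (-4 + S)*S + S/(-4) = S*(-4 + S) + S*(-¼) = S*(-4 + S) - S/4 = -S/4 + S*(-4 + S))
(Z((0 - 3) - 4)*12)*(43/14) = ((((0 - 3) - 4)*(-17 + 4*((0 - 3) - 4))/4)*12)*(43/14) = (((-3 - 4)*(-17 + 4*(-3 - 4))/4)*12)*(43*(1/14)) = (((¼)*(-7)*(-17 + 4*(-7)))*12)*(43/14) = (((¼)*(-7)*(-17 - 28))*12)*(43/14) = (((¼)*(-7)*(-45))*12)*(43/14) = ((315/4)*12)*(43/14) = 945*(43/14) = 5805/2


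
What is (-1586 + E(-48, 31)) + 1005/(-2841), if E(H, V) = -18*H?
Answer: -684069/947 ≈ -722.35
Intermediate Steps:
(-1586 + E(-48, 31)) + 1005/(-2841) = (-1586 - 18*(-48)) + 1005/(-2841) = (-1586 + 864) + 1005*(-1/2841) = -722 - 335/947 = -684069/947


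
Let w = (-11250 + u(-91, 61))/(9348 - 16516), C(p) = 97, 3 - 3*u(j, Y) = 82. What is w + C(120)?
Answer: 2119717/21504 ≈ 98.573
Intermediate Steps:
u(j, Y) = -79/3 (u(j, Y) = 1 - ⅓*82 = 1 - 82/3 = -79/3)
w = 33829/21504 (w = (-11250 - 79/3)/(9348 - 16516) = -33829/3/(-7168) = -33829/3*(-1/7168) = 33829/21504 ≈ 1.5731)
w + C(120) = 33829/21504 + 97 = 2119717/21504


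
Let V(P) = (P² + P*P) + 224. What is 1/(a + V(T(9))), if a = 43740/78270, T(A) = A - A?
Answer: 2609/585874 ≈ 0.0044532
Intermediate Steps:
T(A) = 0
V(P) = 224 + 2*P² (V(P) = (P² + P²) + 224 = 2*P² + 224 = 224 + 2*P²)
a = 1458/2609 (a = 43740*(1/78270) = 1458/2609 ≈ 0.55884)
1/(a + V(T(9))) = 1/(1458/2609 + (224 + 2*0²)) = 1/(1458/2609 + (224 + 2*0)) = 1/(1458/2609 + (224 + 0)) = 1/(1458/2609 + 224) = 1/(585874/2609) = 2609/585874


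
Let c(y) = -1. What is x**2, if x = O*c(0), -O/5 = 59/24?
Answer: 87025/576 ≈ 151.08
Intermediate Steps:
O = -295/24 ≈ -12.292
x = 295/24 (x = -295/24*(-1) = 295/24 ≈ 12.292)
x**2 = (295/24)**2 = 87025/576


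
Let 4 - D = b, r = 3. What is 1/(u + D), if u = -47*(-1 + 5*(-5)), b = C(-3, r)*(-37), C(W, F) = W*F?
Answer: 1/893 ≈ 0.0011198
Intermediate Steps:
C(W, F) = F*W
b = 333 (b = (3*(-3))*(-37) = -9*(-37) = 333)
D = -329 (D = 4 - 1*333 = 4 - 333 = -329)
u = 1222 (u = -47*(-1 - 25) = -47*(-26) = 1222)
1/(u + D) = 1/(1222 - 329) = 1/893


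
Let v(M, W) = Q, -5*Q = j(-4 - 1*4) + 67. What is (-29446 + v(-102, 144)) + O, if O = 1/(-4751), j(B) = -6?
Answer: -699779546/23755 ≈ -29458.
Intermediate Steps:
O = -1/4751 ≈ -0.00021048
Q = -61/5 (Q = -(-6 + 67)/5 = -⅕*61 = -61/5 ≈ -12.200)
v(M, W) = -61/5
(-29446 + v(-102, 144)) + O = (-29446 - 61/5) - 1/4751 = -147291/5 - 1/4751 = -699779546/23755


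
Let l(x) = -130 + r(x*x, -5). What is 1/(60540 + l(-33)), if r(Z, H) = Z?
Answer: 1/61499 ≈ 1.6260e-5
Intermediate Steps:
l(x) = -130 + x² (l(x) = -130 + x*x = -130 + x²)
1/(60540 + l(-33)) = 1/(60540 + (-130 + (-33)²)) = 1/(60540 + (-130 + 1089)) = 1/(60540 + 959) = 1/61499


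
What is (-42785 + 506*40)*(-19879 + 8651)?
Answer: 253135260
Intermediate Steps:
(-42785 + 506*40)*(-19879 + 8651) = (-42785 + 20240)*(-11228) = -22545*(-11228) = 253135260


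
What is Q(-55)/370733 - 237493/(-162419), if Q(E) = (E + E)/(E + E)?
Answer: 88046654788/60214083127 ≈ 1.4622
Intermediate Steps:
Q(E) = 1 (Q(E) = (2*E)/((2*E)) = (2*E)*(1/(2*E)) = 1)
Q(-55)/370733 - 237493/(-162419) = 1/370733 - 237493/(-162419) = 1*(1/370733) - 237493*(-1/162419) = 1/370733 + 237493/162419 = 88046654788/60214083127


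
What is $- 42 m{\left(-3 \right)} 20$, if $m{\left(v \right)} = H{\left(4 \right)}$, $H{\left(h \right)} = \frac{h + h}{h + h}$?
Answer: $-840$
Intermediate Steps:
$H{\left(h \right)} = 1$ ($H{\left(h \right)} = \frac{2 h}{2 h} = 2 h \frac{1}{2 h} = 1$)
$m{\left(v \right)} = 1$
$- 42 m{\left(-3 \right)} 20 = \left(-42\right) 1 \cdot 20 = \left(-42\right) 20 = -840$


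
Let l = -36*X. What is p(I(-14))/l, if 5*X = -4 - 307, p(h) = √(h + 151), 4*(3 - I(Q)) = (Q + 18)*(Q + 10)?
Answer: 5*√158/11196 ≈ 0.0056135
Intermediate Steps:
I(Q) = 3 - (10 + Q)*(18 + Q)/4 (I(Q) = 3 - (Q + 18)*(Q + 10)/4 = 3 - (18 + Q)*(10 + Q)/4 = 3 - (10 + Q)*(18 + Q)/4)
p(h) = √(151 + h)
X = -311/5 (X = (-4 - 307)/5 = (⅕)*(-311) = -311/5 ≈ -62.200)
l = 11196/5 (l = -36*(-311/5) = 11196/5 ≈ 2239.2)
p(I(-14))/l = √(151 + (-42 - 7*(-14) - ¼*(-14)²))/(11196/5) = √(151 + (-42 + 98 - ¼*196))*(5/11196) = √(151 + (-42 + 98 - 49))*(5/11196) = √(151 + 7)*(5/11196) = √158*(5/11196) = 5*√158/11196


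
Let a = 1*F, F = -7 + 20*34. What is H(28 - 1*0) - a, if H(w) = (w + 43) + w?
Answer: -574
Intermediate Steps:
F = 673 (F = -7 + 680 = 673)
H(w) = 43 + 2*w (H(w) = (43 + w) + w = 43 + 2*w)
a = 673 (a = 1*673 = 673)
H(28 - 1*0) - a = (43 + 2*(28 - 1*0)) - 1*673 = (43 + 2*(28 + 0)) - 673 = (43 + 2*28) - 673 = (43 + 56) - 673 = 99 - 673 = -574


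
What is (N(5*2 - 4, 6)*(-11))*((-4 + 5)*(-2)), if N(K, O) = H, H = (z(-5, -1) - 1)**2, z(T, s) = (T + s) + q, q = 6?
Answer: 22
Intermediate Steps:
z(T, s) = 6 + T + s (z(T, s) = (T + s) + 6 = 6 + T + s)
H = 1 (H = ((6 - 5 - 1) - 1)**2 = (0 - 1)**2 = (-1)**2 = 1)
N(K, O) = 1
(N(5*2 - 4, 6)*(-11))*((-4 + 5)*(-2)) = (1*(-11))*((-4 + 5)*(-2)) = -11*(-2) = 22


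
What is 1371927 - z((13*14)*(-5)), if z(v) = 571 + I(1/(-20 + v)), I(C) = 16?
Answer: 1371340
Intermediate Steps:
z(v) = 587 (z(v) = 571 + 16 = 587)
1371927 - z((13*14)*(-5)) = 1371927 - 1*587 = 1371927 - 587 = 1371340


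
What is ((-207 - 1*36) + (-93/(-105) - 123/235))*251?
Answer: -100183889/1645 ≈ -60902.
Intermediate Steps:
((-207 - 1*36) + (-93/(-105) - 123/235))*251 = ((-207 - 36) + (-93*(-1/105) - 123*1/235))*251 = (-243 + (31/35 - 123/235))*251 = (-243 + 596/1645)*251 = -399139/1645*251 = -100183889/1645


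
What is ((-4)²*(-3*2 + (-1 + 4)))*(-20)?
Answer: 960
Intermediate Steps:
((-4)²*(-3*2 + (-1 + 4)))*(-20) = (16*(-6 + 3))*(-20) = (16*(-3))*(-20) = -48*(-20) = 960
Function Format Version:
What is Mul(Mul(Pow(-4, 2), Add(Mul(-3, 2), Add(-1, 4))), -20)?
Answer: 960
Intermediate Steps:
Mul(Mul(Pow(-4, 2), Add(Mul(-3, 2), Add(-1, 4))), -20) = Mul(Mul(16, Add(-6, 3)), -20) = Mul(Mul(16, -3), -20) = Mul(-48, -20) = 960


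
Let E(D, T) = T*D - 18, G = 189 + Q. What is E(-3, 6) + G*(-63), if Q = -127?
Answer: -3942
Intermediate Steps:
G = 62 (G = 189 - 127 = 62)
E(D, T) = -18 + D*T (E(D, T) = D*T - 18 = -18 + D*T)
E(-3, 6) + G*(-63) = (-18 - 3*6) + 62*(-63) = (-18 - 18) - 3906 = -36 - 3906 = -3942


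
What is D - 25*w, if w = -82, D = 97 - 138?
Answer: 2009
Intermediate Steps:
D = -41
D - 25*w = -41 - 25*(-82) = -41 + 2050 = 2009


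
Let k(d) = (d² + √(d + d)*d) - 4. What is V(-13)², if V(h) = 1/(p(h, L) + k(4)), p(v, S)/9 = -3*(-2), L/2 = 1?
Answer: 1121/4468996 - 66*√2/1117249 ≈ 0.00016730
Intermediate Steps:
L = 2 (L = 2*1 = 2)
k(d) = -4 + d² + √2*d^(3/2) (k(d) = (d² + √(2*d)*d) - 4 = (d² + (√2*√d)*d) - 4 = (d² + √2*d^(3/2)) - 4 = -4 + d² + √2*d^(3/2))
p(v, S) = 54 (p(v, S) = 9*(-3*(-2)) = 9*6 = 54)
V(h) = 1/(66 + 8*√2) (V(h) = 1/(54 + (-4 + 4² + √2*4^(3/2))) = 1/(54 + (-4 + 16 + √2*8)) = 1/(54 + (-4 + 16 + 8*√2)) = 1/(54 + (12 + 8*√2)) = 1/(66 + 8*√2))
V(-13)² = (33/2114 - 2*√2/1057)²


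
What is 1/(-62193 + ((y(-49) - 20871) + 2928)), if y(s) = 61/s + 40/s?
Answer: -49/3926765 ≈ -1.2478e-5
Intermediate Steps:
y(s) = 101/s
1/(-62193 + ((y(-49) - 20871) + 2928)) = 1/(-62193 + ((101/(-49) - 20871) + 2928)) = 1/(-62193 + ((101*(-1/49) - 20871) + 2928)) = 1/(-62193 + ((-101/49 - 20871) + 2928)) = 1/(-62193 + (-1022780/49 + 2928)) = 1/(-62193 - 879308/49) = 1/(-3926765/49) = -49/3926765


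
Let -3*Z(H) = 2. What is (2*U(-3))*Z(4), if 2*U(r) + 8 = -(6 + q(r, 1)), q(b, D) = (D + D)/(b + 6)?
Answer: 88/9 ≈ 9.7778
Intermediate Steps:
Z(H) = -2/3 (Z(H) = -1/3*2 = -2/3)
q(b, D) = 2*D/(6 + b) (q(b, D) = (2*D)/(6 + b) = 2*D/(6 + b))
U(r) = -7 - 1/(6 + r) (U(r) = -4 + (-(6 + 2*1/(6 + r)))/2 = -4 + (-(6 + 2/(6 + r)))/2 = -4 + (-6 - 2/(6 + r))/2 = -4 + (-3 - 1/(6 + r)) = -7 - 1/(6 + r))
(2*U(-3))*Z(4) = (2*((-43 - 7*(-3))/(6 - 3)))*(-2/3) = (2*((-43 + 21)/3))*(-2/3) = (2*((1/3)*(-22)))*(-2/3) = (2*(-22/3))*(-2/3) = -44/3*(-2/3) = 88/9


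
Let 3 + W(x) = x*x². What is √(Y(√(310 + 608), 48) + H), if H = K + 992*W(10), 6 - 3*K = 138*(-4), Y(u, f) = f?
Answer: √989258 ≈ 994.61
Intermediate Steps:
W(x) = -3 + x³ (W(x) = -3 + x*x² = -3 + x³)
K = 186 (K = 2 - 46*(-4) = 2 - ⅓*(-552) = 2 + 184 = 186)
H = 989210 (H = 186 + 992*(-3 + 10³) = 186 + 992*(-3 + 1000) = 186 + 992*997 = 186 + 989024 = 989210)
√(Y(√(310 + 608), 48) + H) = √(48 + 989210) = √989258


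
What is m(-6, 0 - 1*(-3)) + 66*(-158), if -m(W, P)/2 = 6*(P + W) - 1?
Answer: -10390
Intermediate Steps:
m(W, P) = 2 - 12*P - 12*W (m(W, P) = -2*(6*(P + W) - 1) = -2*((6*P + 6*W) - 1) = -2*(-1 + 6*P + 6*W) = 2 - 12*P - 12*W)
m(-6, 0 - 1*(-3)) + 66*(-158) = (2 - 12*(0 - 1*(-3)) - 12*(-6)) + 66*(-158) = (2 - 12*(0 + 3) + 72) - 10428 = (2 - 12*3 + 72) - 10428 = (2 - 36 + 72) - 10428 = 38 - 10428 = -10390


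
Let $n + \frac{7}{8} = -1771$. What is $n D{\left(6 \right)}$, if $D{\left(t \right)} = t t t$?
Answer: $-382725$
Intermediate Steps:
$n = - \frac{14175}{8}$ ($n = - \frac{7}{8} - 1771 = - \frac{14175}{8} \approx -1771.9$)
$D{\left(t \right)} = t^{3}$ ($D{\left(t \right)} = t^{2} t = t^{3}$)
$n D{\left(6 \right)} = - \frac{14175 \cdot 6^{3}}{8} = \left(- \frac{14175}{8}\right) 216 = -382725$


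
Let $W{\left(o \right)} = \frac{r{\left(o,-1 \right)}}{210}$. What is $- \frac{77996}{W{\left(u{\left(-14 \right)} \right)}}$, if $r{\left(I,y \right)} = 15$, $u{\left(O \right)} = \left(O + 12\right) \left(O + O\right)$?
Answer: $-1091944$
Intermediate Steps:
$u{\left(O \right)} = 2 O \left(12 + O\right)$ ($u{\left(O \right)} = \left(12 + O\right) 2 O = 2 O \left(12 + O\right)$)
$W{\left(o \right)} = \frac{1}{14}$ ($W{\left(o \right)} = \frac{15}{210} = 15 \cdot \frac{1}{210} = \frac{1}{14}$)
$- \frac{77996}{W{\left(u{\left(-14 \right)} \right)}} = - 77996 \frac{1}{\frac{1}{14}} = \left(-77996\right) 14 = -1091944$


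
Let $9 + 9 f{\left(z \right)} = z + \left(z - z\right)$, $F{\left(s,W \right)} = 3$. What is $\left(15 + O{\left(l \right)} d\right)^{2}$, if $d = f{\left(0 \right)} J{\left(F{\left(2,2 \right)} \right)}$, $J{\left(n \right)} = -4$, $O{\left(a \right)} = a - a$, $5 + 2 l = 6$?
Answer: $225$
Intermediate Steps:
$l = \frac{1}{2}$ ($l = - \frac{5}{2} + \frac{1}{2} \cdot 6 = - \frac{5}{2} + 3 = \frac{1}{2} \approx 0.5$)
$O{\left(a \right)} = 0$
$f{\left(z \right)} = -1 + \frac{z}{9}$ ($f{\left(z \right)} = -1 + \frac{z + \left(z - z\right)}{9} = -1 + \frac{z + 0}{9} = -1 + \frac{z}{9}$)
$d = 4$ ($d = \left(-1 + \frac{1}{9} \cdot 0\right) \left(-4\right) = \left(-1 + 0\right) \left(-4\right) = \left(-1\right) \left(-4\right) = 4$)
$\left(15 + O{\left(l \right)} d\right)^{2} = \left(15 + 0 \cdot 4\right)^{2} = \left(15 + 0\right)^{2} = 15^{2} = 225$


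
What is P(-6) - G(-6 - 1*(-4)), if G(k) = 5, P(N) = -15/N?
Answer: -5/2 ≈ -2.5000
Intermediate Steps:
P(-6) - G(-6 - 1*(-4)) = -15/(-6) - 1*5 = -15*(-⅙) - 5 = 5/2 - 5 = -5/2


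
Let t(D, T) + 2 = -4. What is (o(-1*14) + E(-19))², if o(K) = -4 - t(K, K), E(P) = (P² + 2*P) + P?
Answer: 93636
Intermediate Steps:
t(D, T) = -6 (t(D, T) = -2 - 4 = -6)
E(P) = P² + 3*P
o(K) = 2 (o(K) = -4 - 1*(-6) = -4 + 6 = 2)
(o(-1*14) + E(-19))² = (2 - 19*(3 - 19))² = (2 - 19*(-16))² = (2 + 304)² = 306² = 93636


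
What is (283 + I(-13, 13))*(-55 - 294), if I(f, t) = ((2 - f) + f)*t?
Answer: -107841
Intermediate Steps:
I(f, t) = 2*t
(283 + I(-13, 13))*(-55 - 294) = (283 + 2*13)*(-55 - 294) = (283 + 26)*(-349) = 309*(-349) = -107841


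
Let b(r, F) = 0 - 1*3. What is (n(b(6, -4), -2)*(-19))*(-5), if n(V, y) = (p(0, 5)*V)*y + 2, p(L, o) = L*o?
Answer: 190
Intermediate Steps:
b(r, F) = -3 (b(r, F) = 0 - 3 = -3)
n(V, y) = 2 (n(V, y) = ((0*5)*V)*y + 2 = (0*V)*y + 2 = 0*y + 2 = 0 + 2 = 2)
(n(b(6, -4), -2)*(-19))*(-5) = (2*(-19))*(-5) = -38*(-5) = 190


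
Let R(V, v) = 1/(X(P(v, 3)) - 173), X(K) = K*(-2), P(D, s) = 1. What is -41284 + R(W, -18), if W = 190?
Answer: -7224701/175 ≈ -41284.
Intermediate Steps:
X(K) = -2*K
R(V, v) = -1/175 (R(V, v) = 1/(-2*1 - 173) = 1/(-2 - 173) = 1/(-175) = -1/175)
-41284 + R(W, -18) = -41284 - 1/175 = -7224701/175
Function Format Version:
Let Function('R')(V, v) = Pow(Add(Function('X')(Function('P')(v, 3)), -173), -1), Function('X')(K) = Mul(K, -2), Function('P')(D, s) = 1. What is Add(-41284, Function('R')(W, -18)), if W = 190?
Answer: Rational(-7224701, 175) ≈ -41284.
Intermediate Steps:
Function('X')(K) = Mul(-2, K)
Function('R')(V, v) = Rational(-1, 175) (Function('R')(V, v) = Pow(Add(Mul(-2, 1), -173), -1) = Pow(Add(-2, -173), -1) = Pow(-175, -1) = Rational(-1, 175))
Add(-41284, Function('R')(W, -18)) = Add(-41284, Rational(-1, 175)) = Rational(-7224701, 175)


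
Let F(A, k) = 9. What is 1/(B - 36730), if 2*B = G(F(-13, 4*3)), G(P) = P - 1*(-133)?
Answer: -1/36659 ≈ -2.7278e-5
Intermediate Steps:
G(P) = 133 + P (G(P) = P + 133 = 133 + P)
B = 71 (B = (133 + 9)/2 = (½)*142 = 71)
1/(B - 36730) = 1/(71 - 36730) = 1/(-36659) = -1/36659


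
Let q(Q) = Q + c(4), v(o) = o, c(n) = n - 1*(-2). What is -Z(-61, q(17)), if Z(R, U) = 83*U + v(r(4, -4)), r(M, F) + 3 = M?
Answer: -1910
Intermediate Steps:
r(M, F) = -3 + M
c(n) = 2 + n (c(n) = n + 2 = 2 + n)
q(Q) = 6 + Q (q(Q) = Q + (2 + 4) = Q + 6 = 6 + Q)
Z(R, U) = 1 + 83*U (Z(R, U) = 83*U + (-3 + 4) = 83*U + 1 = 1 + 83*U)
-Z(-61, q(17)) = -(1 + 83*(6 + 17)) = -(1 + 83*23) = -(1 + 1909) = -1*1910 = -1910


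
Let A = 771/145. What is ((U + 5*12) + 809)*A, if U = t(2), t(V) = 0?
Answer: 669999/145 ≈ 4620.7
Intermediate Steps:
U = 0
A = 771/145 (A = 771*(1/145) = 771/145 ≈ 5.3172)
((U + 5*12) + 809)*A = ((0 + 5*12) + 809)*(771/145) = ((0 + 60) + 809)*(771/145) = (60 + 809)*(771/145) = 869*(771/145) = 669999/145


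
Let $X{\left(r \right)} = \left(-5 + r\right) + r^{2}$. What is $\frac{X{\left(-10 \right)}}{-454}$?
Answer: $- \frac{85}{454} \approx -0.18722$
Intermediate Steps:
$X{\left(r \right)} = -5 + r + r^{2}$
$\frac{X{\left(-10 \right)}}{-454} = \frac{-5 - 10 + \left(-10\right)^{2}}{-454} = \left(-5 - 10 + 100\right) \left(- \frac{1}{454}\right) = 85 \left(- \frac{1}{454}\right) = - \frac{85}{454}$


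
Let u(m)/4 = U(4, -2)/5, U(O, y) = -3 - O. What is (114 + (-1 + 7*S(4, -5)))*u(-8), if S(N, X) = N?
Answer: -3948/5 ≈ -789.60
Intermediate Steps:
u(m) = -28/5 (u(m) = 4*((-3 - 1*4)/5) = 4*((-3 - 4)*(⅕)) = 4*(-7*⅕) = 4*(-7/5) = -28/5)
(114 + (-1 + 7*S(4, -5)))*u(-8) = (114 + (-1 + 7*4))*(-28/5) = (114 + (-1 + 28))*(-28/5) = (114 + 27)*(-28/5) = 141*(-28/5) = -3948/5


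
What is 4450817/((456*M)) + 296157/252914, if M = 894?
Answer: 623203238993/51551966448 ≈ 12.089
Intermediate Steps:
4450817/((456*M)) + 296157/252914 = 4450817/((456*894)) + 296157/252914 = 4450817/407664 + 296157*(1/252914) = 4450817*(1/407664) + 296157/252914 = 4450817/407664 + 296157/252914 = 623203238993/51551966448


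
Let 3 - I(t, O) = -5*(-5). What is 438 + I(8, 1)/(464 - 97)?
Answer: 160724/367 ≈ 437.94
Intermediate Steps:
I(t, O) = -22 (I(t, O) = 3 - (-5)*(-5) = 3 - 1*25 = 3 - 25 = -22)
438 + I(8, 1)/(464 - 97) = 438 - 22/(464 - 97) = 438 - 22/367 = 160724/367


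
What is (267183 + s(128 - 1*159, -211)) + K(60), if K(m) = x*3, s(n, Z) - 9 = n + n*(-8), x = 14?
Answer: 267451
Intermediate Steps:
s(n, Z) = 9 - 7*n (s(n, Z) = 9 + (n + n*(-8)) = 9 + (n - 8*n) = 9 - 7*n)
K(m) = 42 (K(m) = 14*3 = 42)
(267183 + s(128 - 1*159, -211)) + K(60) = (267183 + (9 - 7*(128 - 1*159))) + 42 = (267183 + (9 - 7*(128 - 159))) + 42 = (267183 + (9 - 7*(-31))) + 42 = (267183 + (9 + 217)) + 42 = (267183 + 226) + 42 = 267409 + 42 = 267451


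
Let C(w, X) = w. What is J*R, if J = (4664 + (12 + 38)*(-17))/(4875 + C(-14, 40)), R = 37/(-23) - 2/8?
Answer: -326097/223606 ≈ -1.4584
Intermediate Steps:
R = -171/92 (R = 37*(-1/23) - 2*⅛ = -37/23 - ¼ = -171/92 ≈ -1.8587)
J = 3814/4861 (J = (4664 + (12 + 38)*(-17))/(4875 - 14) = (4664 + 50*(-17))/4861 = (4664 - 850)*(1/4861) = 3814*(1/4861) = 3814/4861 ≈ 0.78461)
J*R = (3814/4861)*(-171/92) = -326097/223606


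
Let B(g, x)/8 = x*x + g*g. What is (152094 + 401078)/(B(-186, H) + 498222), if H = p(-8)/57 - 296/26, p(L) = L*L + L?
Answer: 151868117466/213003795151 ≈ 0.71298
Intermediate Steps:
p(L) = L + L² (p(L) = L² + L = L + L²)
H = -7708/741 (H = -8*(1 - 8)/57 - 296/26 = -8*(-7)*(1/57) - 296*1/26 = 56*(1/57) - 148/13 = 56/57 - 148/13 = -7708/741 ≈ -10.402)
B(g, x) = 8*g² + 8*x² (B(g, x) = 8*(x*x + g*g) = 8*(x² + g²) = 8*(g² + x²) = 8*g² + 8*x²)
(152094 + 401078)/(B(-186, H) + 498222) = (152094 + 401078)/((8*(-186)² + 8*(-7708/741)²) + 498222) = 553172/((8*34596 + 8*(59413264/549081)) + 498222) = 553172/((276768 + 475306112/549081) + 498222) = 553172/(152443356320/549081 + 498222) = 553172/(426007590302/549081) = 553172*(549081/426007590302) = 151868117466/213003795151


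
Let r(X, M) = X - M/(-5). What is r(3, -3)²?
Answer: 144/25 ≈ 5.7600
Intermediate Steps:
r(X, M) = X + M/5 (r(X, M) = X - M*(-1)/5 = X - (-1)*M/5 = X + M/5)
r(3, -3)² = (3 + (⅕)*(-3))² = (3 - ⅗)² = (12/5)² = 144/25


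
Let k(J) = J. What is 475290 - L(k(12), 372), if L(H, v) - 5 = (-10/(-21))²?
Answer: 209600585/441 ≈ 4.7529e+5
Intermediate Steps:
L(H, v) = 2305/441 (L(H, v) = 5 + (-10/(-21))² = 5 + (-10*(-1/21))² = 5 + (10/21)² = 5 + 100/441 = 2305/441)
475290 - L(k(12), 372) = 475290 - 1*2305/441 = 475290 - 2305/441 = 209600585/441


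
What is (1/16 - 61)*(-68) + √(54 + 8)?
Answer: 16575/4 + √62 ≈ 4151.6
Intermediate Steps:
(1/16 - 61)*(-68) + √(54 + 8) = (1/16 - 61)*(-68) + √62 = -975/16*(-68) + √62 = 16575/4 + √62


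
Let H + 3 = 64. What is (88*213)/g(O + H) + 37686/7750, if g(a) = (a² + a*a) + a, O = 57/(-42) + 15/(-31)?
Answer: 193668255693/25760112625 ≈ 7.5181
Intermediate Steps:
H = 61 (H = -3 + 64 = 61)
O = -799/434 (O = 57*(-1/42) + 15*(-1/31) = -19/14 - 15/31 = -799/434 ≈ -1.8410)
g(a) = a + 2*a² (g(a) = (a² + a²) + a = 2*a² + a = a + 2*a²)
(88*213)/g(O + H) + 37686/7750 = (88*213)/(((-799/434 + 61)*(1 + 2*(-799/434 + 61)))) + 37686/7750 = 18744/((25675*(1 + 2*(25675/434))/434)) + 37686*(1/7750) = 18744/((25675*(1 + 25675/217)/434)) + 18843/3875 = 18744/(((25675/434)*(25892/217))) + 18843/3875 = 18744/(332388550/47089) + 18843/3875 = 18744*(47089/332388550) + 18843/3875 = 441318108/166194275 + 18843/3875 = 193668255693/25760112625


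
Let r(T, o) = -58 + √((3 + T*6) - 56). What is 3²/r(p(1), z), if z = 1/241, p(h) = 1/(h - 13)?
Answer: -1044/6835 - 9*I*√214/6835 ≈ -0.15274 - 0.019262*I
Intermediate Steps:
p(h) = 1/(-13 + h)
z = 1/241 ≈ 0.0041494
r(T, o) = -58 + √(-53 + 6*T) (r(T, o) = -58 + √((3 + 6*T) - 56) = -58 + √(-53 + 6*T))
3²/r(p(1), z) = 3²/(-58 + √(-53 + 6/(-13 + 1))) = 9/(-58 + √(-53 + 6/(-12))) = 9/(-58 + √(-53 + 6*(-1/12))) = 9/(-58 + √(-53 - ½)) = 9/(-58 + √(-107/2)) = 9/(-58 + I*√214/2)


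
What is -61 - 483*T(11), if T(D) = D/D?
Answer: -544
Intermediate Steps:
T(D) = 1
-61 - 483*T(11) = -61 - 483*1 = -61 - 483 = -544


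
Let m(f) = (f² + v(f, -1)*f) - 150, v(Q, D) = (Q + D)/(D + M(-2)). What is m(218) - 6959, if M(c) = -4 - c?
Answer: 73939/3 ≈ 24646.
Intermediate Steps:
v(Q, D) = (D + Q)/(-2 + D) (v(Q, D) = (Q + D)/(D + (-4 - 1*(-2))) = (D + Q)/(D + (-4 + 2)) = (D + Q)/(D - 2) = (D + Q)/(-2 + D))
m(f) = -150 + f² + f*(⅓ - f/3) (m(f) = (f² + ((-1 + f)/(-2 - 1))*f) - 150 = (f² + ((-1 + f)/(-3))*f) - 150 = (f² + (-(-1 + f)/3)*f) - 150 = (f² + (⅓ - f/3)*f) - 150 = (f² + f*(⅓ - f/3)) - 150 = -150 + f² + f*(⅓ - f/3))
m(218) - 6959 = (-150 + (⅓)*218 + (⅔)*218²) - 6959 = (-150 + 218/3 + (⅔)*47524) - 6959 = (-150 + 218/3 + 95048/3) - 6959 = 94816/3 - 6959 = 73939/3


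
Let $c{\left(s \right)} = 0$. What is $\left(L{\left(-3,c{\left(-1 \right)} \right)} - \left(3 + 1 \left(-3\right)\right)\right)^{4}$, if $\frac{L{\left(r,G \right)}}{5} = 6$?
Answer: $810000$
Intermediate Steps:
$L{\left(r,G \right)} = 30$ ($L{\left(r,G \right)} = 5 \cdot 6 = 30$)
$\left(L{\left(-3,c{\left(-1 \right)} \right)} - \left(3 + 1 \left(-3\right)\right)\right)^{4} = \left(30 - \left(3 + 1 \left(-3\right)\right)\right)^{4} = \left(30 - \left(3 - 3\right)\right)^{4} = \left(30 - 0\right)^{4} = \left(30 + 0\right)^{4} = 30^{4} = 810000$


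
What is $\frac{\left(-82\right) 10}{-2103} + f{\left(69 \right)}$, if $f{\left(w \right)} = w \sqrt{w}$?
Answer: $\frac{820}{2103} + 69 \sqrt{69} \approx 573.55$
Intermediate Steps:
$f{\left(w \right)} = w^{\frac{3}{2}}$
$\frac{\left(-82\right) 10}{-2103} + f{\left(69 \right)} = \frac{\left(-82\right) 10}{-2103} + 69^{\frac{3}{2}} = \left(-820\right) \left(- \frac{1}{2103}\right) + 69 \sqrt{69} = \frac{820}{2103} + 69 \sqrt{69}$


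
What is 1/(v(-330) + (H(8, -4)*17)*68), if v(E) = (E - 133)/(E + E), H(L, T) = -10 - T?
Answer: -660/4577297 ≈ -0.00014419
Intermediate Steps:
v(E) = (-133 + E)/(2*E) (v(E) = (-133 + E)/((2*E)) = (-133 + E)*(1/(2*E)) = (-133 + E)/(2*E))
1/(v(-330) + (H(8, -4)*17)*68) = 1/((1/2)*(-133 - 330)/(-330) + ((-10 - 1*(-4))*17)*68) = 1/((1/2)*(-1/330)*(-463) + ((-10 + 4)*17)*68) = 1/(463/660 - 6*17*68) = 1/(463/660 - 102*68) = 1/(463/660 - 6936) = 1/(-4577297/660) = -660/4577297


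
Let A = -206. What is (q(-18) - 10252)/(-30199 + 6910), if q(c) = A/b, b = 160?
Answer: 273421/621040 ≈ 0.44026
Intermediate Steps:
q(c) = -103/80 (q(c) = -206/160 = -206*1/160 = -103/80)
(q(-18) - 10252)/(-30199 + 6910) = (-103/80 - 10252)/(-30199 + 6910) = -820263/80/(-23289) = -820263/80*(-1/23289) = 273421/621040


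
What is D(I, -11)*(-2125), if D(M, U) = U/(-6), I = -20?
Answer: -23375/6 ≈ -3895.8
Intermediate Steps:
D(M, U) = -U/6 (D(M, U) = U*(-1/6) = -U/6)
D(I, -11)*(-2125) = -1/6*(-11)*(-2125) = (11/6)*(-2125) = -23375/6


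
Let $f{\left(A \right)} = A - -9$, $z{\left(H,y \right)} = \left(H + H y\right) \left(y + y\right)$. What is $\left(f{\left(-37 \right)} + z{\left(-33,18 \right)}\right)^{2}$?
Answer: $510760000$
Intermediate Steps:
$z{\left(H,y \right)} = 2 y \left(H + H y\right)$ ($z{\left(H,y \right)} = \left(H + H y\right) 2 y = 2 y \left(H + H y\right)$)
$f{\left(A \right)} = 9 + A$ ($f{\left(A \right)} = A + 9 = 9 + A$)
$\left(f{\left(-37 \right)} + z{\left(-33,18 \right)}\right)^{2} = \left(\left(9 - 37\right) + 2 \left(-33\right) 18 \left(1 + 18\right)\right)^{2} = \left(-28 + 2 \left(-33\right) 18 \cdot 19\right)^{2} = \left(-28 - 22572\right)^{2} = \left(-22600\right)^{2} = 510760000$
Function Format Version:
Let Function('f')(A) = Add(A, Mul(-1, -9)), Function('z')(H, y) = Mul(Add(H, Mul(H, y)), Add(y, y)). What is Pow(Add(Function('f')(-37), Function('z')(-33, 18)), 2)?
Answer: 510760000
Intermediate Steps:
Function('z')(H, y) = Mul(2, y, Add(H, Mul(H, y))) (Function('z')(H, y) = Mul(Add(H, Mul(H, y)), Mul(2, y)) = Mul(2, y, Add(H, Mul(H, y))))
Function('f')(A) = Add(9, A) (Function('f')(A) = Add(A, 9) = Add(9, A))
Pow(Add(Function('f')(-37), Function('z')(-33, 18)), 2) = Pow(Add(Add(9, -37), Mul(2, -33, 18, Add(1, 18))), 2) = Pow(Add(-28, Mul(2, -33, 18, 19)), 2) = Pow(Add(-28, -22572), 2) = Pow(-22600, 2) = 510760000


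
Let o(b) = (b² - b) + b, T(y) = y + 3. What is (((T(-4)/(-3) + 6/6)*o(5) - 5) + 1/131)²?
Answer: 124055044/154449 ≈ 803.21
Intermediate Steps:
T(y) = 3 + y
o(b) = b²
(((T(-4)/(-3) + 6/6)*o(5) - 5) + 1/131)² = ((((3 - 4)/(-3) + 6/6)*5² - 5) + 1/131)² = (((-1*(-⅓) + 6*(⅙))*25 - 5) + 1/131)² = (((⅓ + 1)*25 - 5) + 1/131)² = (((4/3)*25 - 5) + 1/131)² = ((100/3 - 5) + 1/131)² = (85/3 + 1/131)² = (11138/393)² = 124055044/154449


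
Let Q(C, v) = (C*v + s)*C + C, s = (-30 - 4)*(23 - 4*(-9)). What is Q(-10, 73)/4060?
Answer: 2735/406 ≈ 6.7365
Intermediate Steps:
s = -2006 (s = -34*(23 + 36) = -34*59 = -2006)
Q(C, v) = C + C*(-2006 + C*v) (Q(C, v) = (C*v - 2006)*C + C = (-2006 + C*v)*C + C = C*(-2006 + C*v) + C = C + C*(-2006 + C*v))
Q(-10, 73)/4060 = -10*(-2005 - 10*73)/4060 = -10*(-2005 - 730)*(1/4060) = -10*(-2735)*(1/4060) = 27350*(1/4060) = 2735/406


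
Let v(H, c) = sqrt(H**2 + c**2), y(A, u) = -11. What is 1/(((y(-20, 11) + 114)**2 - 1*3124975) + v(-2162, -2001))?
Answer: -183198/570545111983 - 23*sqrt(16405)/9699266903711 ≈ -3.2140e-7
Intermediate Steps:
1/(((y(-20, 11) + 114)**2 - 1*3124975) + v(-2162, -2001)) = 1/(((-11 + 114)**2 - 1*3124975) + sqrt((-2162)**2 + (-2001)**2)) = 1/((103**2 - 3124975) + sqrt(4674244 + 4004001)) = 1/((10609 - 3124975) + sqrt(8678245)) = 1/(-3114366 + 23*sqrt(16405))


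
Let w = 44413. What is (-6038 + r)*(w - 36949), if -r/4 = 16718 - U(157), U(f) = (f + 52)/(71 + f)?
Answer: -544172872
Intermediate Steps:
U(f) = (52 + f)/(71 + f)
r = -200605/3 (r = -4*(16718 - (52 + 157)/(71 + 157)) = -4*(16718 - 209/228) = -4*(16718 - 1*11/12) = -4*(16718 - 11/12) = -4*200605/12 = -200605/3 ≈ -66868.)
(-6038 + r)*(w - 36949) = (-6038 - 200605/3)*(44413 - 36949) = -218719/3*7464 = -544172872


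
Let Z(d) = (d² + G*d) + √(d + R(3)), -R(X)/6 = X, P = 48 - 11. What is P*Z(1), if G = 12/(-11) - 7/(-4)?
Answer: 2701/44 + 37*I*√17 ≈ 61.386 + 152.55*I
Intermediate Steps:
P = 37
R(X) = -6*X
G = 29/44 (G = 12*(-1/11) - 7*(-¼) = -12/11 + 7/4 = 29/44 ≈ 0.65909)
Z(d) = d² + √(-18 + d) + 29*d/44 (Z(d) = (d² + 29*d/44) + √(d - 6*3) = (d² + 29*d/44) + √(d - 18) = (d² + 29*d/44) + √(-18 + d) = d² + √(-18 + d) + 29*d/44)
P*Z(1) = 37*(1² + √(-18 + 1) + (29/44)*1) = 37*(1 + √(-17) + 29/44) = 37*(1 + I*√17 + 29/44) = 37*(73/44 + I*√17) = 2701/44 + 37*I*√17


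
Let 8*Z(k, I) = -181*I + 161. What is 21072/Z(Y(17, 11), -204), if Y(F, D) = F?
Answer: 168576/37085 ≈ 4.5457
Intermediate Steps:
Z(k, I) = 161/8 - 181*I/8 (Z(k, I) = (-181*I + 161)/8 = (161 - 181*I)/8 = 161/8 - 181*I/8)
21072/Z(Y(17, 11), -204) = 21072/(161/8 - 181/8*(-204)) = 21072/(161/8 + 9231/2) = 21072/(37085/8) = 21072*(8/37085) = 168576/37085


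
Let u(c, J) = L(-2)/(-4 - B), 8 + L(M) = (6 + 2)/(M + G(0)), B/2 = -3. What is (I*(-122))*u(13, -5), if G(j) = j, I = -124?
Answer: -90768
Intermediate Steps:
B = -6 (B = 2*(-3) = -6)
L(M) = -8 + 8/M (L(M) = -8 + (6 + 2)/(M + 0) = -8 + 8/M)
u(c, J) = -6 (u(c, J) = (-8 + 8/(-2))/(-4 - 1*(-6)) = (-8 + 8*(-½))/(-4 + 6) = (-8 - 4)/2 = -12*½ = -6)
(I*(-122))*u(13, -5) = -124*(-122)*(-6) = 15128*(-6) = -90768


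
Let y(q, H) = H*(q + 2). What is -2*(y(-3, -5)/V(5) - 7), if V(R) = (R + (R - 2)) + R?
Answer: 172/13 ≈ 13.231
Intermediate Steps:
y(q, H) = H*(2 + q)
V(R) = -2 + 3*R (V(R) = (R + (-2 + R)) + R = (-2 + 2*R) + R = -2 + 3*R)
-2*(y(-3, -5)/V(5) - 7) = -2*((-5*(2 - 3))/(-2 + 3*5) - 7) = -2*((-5*(-1))/(-2 + 15) - 7) = -2*(5/13 - 7) = -2*(-86/13) = 172/13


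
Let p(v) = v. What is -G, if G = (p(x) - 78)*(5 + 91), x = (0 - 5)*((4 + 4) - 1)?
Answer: 10848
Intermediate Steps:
x = -35 (x = -5*(8 - 1) = -5*7 = -35)
G = -10848 (G = (-35 - 78)*(5 + 91) = -113*96 = -10848)
-G = -1*(-10848) = 10848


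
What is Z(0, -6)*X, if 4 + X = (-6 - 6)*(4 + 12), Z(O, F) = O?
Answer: 0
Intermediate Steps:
X = -196 (X = -4 + (-6 - 6)*(4 + 12) = -4 - 12*16 = -4 - 192 = -196)
Z(0, -6)*X = 0*(-196) = 0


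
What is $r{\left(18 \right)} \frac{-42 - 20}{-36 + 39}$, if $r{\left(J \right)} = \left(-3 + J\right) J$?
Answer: $-5580$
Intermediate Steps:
$r{\left(J \right)} = J \left(-3 + J\right)$
$r{\left(18 \right)} \frac{-42 - 20}{-36 + 39} = 18 \left(-3 + 18\right) \frac{-42 - 20}{-36 + 39} = 18 \cdot 15 \left(- \frac{62}{3}\right) = 270 \left(\left(-62\right) \frac{1}{3}\right) = 270 \left(- \frac{62}{3}\right) = -5580$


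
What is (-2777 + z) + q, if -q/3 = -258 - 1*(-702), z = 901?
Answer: -3208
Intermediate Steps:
q = -1332 (q = -3*(-258 - 1*(-702)) = -3*(-258 + 702) = -3*444 = -1332)
(-2777 + z) + q = (-2777 + 901) - 1332 = -1876 - 1332 = -3208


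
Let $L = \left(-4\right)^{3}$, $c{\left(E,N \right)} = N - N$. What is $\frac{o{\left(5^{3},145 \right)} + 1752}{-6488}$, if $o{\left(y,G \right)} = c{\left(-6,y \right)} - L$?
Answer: $- \frac{227}{811} \approx -0.2799$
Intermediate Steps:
$c{\left(E,N \right)} = 0$
$L = -64$
$o{\left(y,G \right)} = 64$ ($o{\left(y,G \right)} = 0 - -64 = 0 + 64 = 64$)
$\frac{o{\left(5^{3},145 \right)} + 1752}{-6488} = \frac{64 + 1752}{-6488} = 1816 \left(- \frac{1}{6488}\right) = - \frac{227}{811}$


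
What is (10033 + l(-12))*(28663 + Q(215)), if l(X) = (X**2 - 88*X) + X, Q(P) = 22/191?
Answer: 61431103755/191 ≈ 3.2163e+8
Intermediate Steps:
Q(P) = 22/191 (Q(P) = 22*(1/191) = 22/191)
l(X) = X**2 - 87*X
(10033 + l(-12))*(28663 + Q(215)) = (10033 - 12*(-87 - 12))*(28663 + 22/191) = (10033 - 12*(-99))*(5474655/191) = (10033 + 1188)*(5474655/191) = 11221*(5474655/191) = 61431103755/191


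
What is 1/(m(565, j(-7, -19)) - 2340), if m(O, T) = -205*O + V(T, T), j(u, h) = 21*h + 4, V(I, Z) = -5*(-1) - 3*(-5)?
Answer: -1/118145 ≈ -8.4642e-6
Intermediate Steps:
V(I, Z) = 20 (V(I, Z) = 5 + 15 = 20)
j(u, h) = 4 + 21*h
m(O, T) = 20 - 205*O (m(O, T) = -205*O + 20 = 20 - 205*O)
1/(m(565, j(-7, -19)) - 2340) = 1/((20 - 205*565) - 2340) = 1/((20 - 115825) - 2340) = 1/(-115805 - 2340) = 1/(-118145) = -1/118145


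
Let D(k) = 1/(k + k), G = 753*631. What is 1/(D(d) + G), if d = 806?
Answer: 1612/765930517 ≈ 2.1046e-6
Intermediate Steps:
G = 475143
D(k) = 1/(2*k)
1/(D(d) + G) = 1/((½)/806 + 475143) = 1/((½)*(1/806) + 475143) = 1/(1/1612 + 475143) = 1/(765930517/1612) = 1612/765930517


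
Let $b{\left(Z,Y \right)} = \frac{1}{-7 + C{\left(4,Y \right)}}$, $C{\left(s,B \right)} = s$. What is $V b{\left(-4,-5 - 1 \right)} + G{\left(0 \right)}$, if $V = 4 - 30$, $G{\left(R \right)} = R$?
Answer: $\frac{26}{3} \approx 8.6667$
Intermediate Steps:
$V = -26$ ($V = 4 - 30 = -26$)
$b{\left(Z,Y \right)} = - \frac{1}{3}$ ($b{\left(Z,Y \right)} = \frac{1}{-7 + 4} = \frac{1}{-3} = - \frac{1}{3}$)
$V b{\left(-4,-5 - 1 \right)} + G{\left(0 \right)} = \left(-26\right) \left(- \frac{1}{3}\right) + 0 = \frac{26}{3} + 0 = \frac{26}{3}$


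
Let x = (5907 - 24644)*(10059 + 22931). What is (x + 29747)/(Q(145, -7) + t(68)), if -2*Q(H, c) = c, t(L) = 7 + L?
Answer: -1236207766/157 ≈ -7.8739e+6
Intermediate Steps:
Q(H, c) = -c/2
x = -618133630 (x = -18737*32990 = -618133630)
(x + 29747)/(Q(145, -7) + t(68)) = (-618133630 + 29747)/(-½*(-7) + (7 + 68)) = -618103883/(7/2 + 75) = -618103883/157/2 = -618103883*2/157 = -1236207766/157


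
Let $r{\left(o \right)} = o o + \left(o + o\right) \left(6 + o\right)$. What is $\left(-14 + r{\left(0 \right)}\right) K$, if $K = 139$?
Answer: $-1946$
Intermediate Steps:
$r{\left(o \right)} = o^{2} + 2 o \left(6 + o\right)$
$\left(-14 + r{\left(0 \right)}\right) K = \left(-14 + 3 \cdot 0 \left(4 + 0\right)\right) 139 = \left(-14 + 3 \cdot 0 \cdot 4\right) 139 = \left(-14 + 0\right) 139 = \left(-14\right) 139 = -1946$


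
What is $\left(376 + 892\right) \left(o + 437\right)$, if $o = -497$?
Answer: $-76080$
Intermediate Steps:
$\left(376 + 892\right) \left(o + 437\right) = \left(376 + 892\right) \left(-497 + 437\right) = 1268 \left(-60\right) = -76080$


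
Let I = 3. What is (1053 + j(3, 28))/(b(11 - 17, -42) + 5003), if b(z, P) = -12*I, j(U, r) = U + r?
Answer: 1084/4967 ≈ 0.21824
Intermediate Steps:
b(z, P) = -36 (b(z, P) = -12*3 = -36)
(1053 + j(3, 28))/(b(11 - 17, -42) + 5003) = (1053 + (3 + 28))/(-36 + 5003) = (1053 + 31)/4967 = 1084*(1/4967) = 1084/4967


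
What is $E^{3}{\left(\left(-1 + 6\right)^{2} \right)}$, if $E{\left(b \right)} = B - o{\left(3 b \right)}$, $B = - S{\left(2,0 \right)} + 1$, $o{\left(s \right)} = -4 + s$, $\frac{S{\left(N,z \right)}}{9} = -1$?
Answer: $-226981$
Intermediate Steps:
$S{\left(N,z \right)} = -9$ ($S{\left(N,z \right)} = 9 \left(-1\right) = -9$)
$B = 10$ ($B = \left(-1\right) \left(-9\right) + 1 = 9 + 1 = 10$)
$E{\left(b \right)} = 14 - 3 b$ ($E{\left(b \right)} = 10 - \left(-4 + 3 b\right) = 14 - 3 b$)
$E^{3}{\left(\left(-1 + 6\right)^{2} \right)} = \left(14 - 3 \left(-1 + 6\right)^{2}\right)^{3} = \left(14 - 3 \cdot 5^{2}\right)^{3} = \left(14 - 75\right)^{3} = \left(-61\right)^{3} = -226981$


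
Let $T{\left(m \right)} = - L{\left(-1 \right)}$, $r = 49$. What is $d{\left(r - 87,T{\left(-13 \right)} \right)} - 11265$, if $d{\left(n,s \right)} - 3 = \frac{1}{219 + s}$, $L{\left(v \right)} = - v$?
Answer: $- \frac{2455115}{218} \approx -11262.0$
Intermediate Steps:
$T{\left(m \right)} = -1$ ($T{\left(m \right)} = - \left(-1\right) \left(-1\right) = \left(-1\right) 1 = -1$)
$d{\left(n,s \right)} = 3 + \frac{1}{219 + s}$
$d{\left(r - 87,T{\left(-13 \right)} \right)} - 11265 = \frac{658 + 3 \left(-1\right)}{219 - 1} - 11265 = \frac{658 - 3}{218} - 11265 = \frac{1}{218} \cdot 655 - 11265 = \frac{655}{218} - 11265 = - \frac{2455115}{218}$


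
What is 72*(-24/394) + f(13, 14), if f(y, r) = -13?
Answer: -3425/197 ≈ -17.386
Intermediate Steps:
72*(-24/394) + f(13, 14) = 72*(-24/394) - 13 = 72*(-24*1/394) - 13 = 72*(-12/197) - 13 = -864/197 - 13 = -3425/197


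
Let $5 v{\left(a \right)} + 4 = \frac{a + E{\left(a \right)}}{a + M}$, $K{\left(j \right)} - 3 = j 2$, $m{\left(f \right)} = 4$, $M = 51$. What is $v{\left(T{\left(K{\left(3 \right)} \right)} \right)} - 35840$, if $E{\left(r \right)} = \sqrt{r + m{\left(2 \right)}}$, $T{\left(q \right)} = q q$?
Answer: $- \frac{7884949}{220} + \frac{\sqrt{85}}{660} \approx -35841.0$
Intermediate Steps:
$K{\left(j \right)} = 3 + 2 j$ ($K{\left(j \right)} = 3 + j 2 = 3 + 2 j$)
$T{\left(q \right)} = q^{2}$
$E{\left(r \right)} = \sqrt{4 + r}$ ($E{\left(r \right)} = \sqrt{r + 4} = \sqrt{4 + r}$)
$v{\left(a \right)} = - \frac{4}{5} + \frac{a + \sqrt{4 + a}}{5 \left(51 + a\right)}$ ($v{\left(a \right)} = - \frac{4}{5} + \frac{\left(a + \sqrt{4 + a}\right) \frac{1}{a + 51}}{5} = - \frac{4}{5} + \frac{\left(a + \sqrt{4 + a}\right) \frac{1}{51 + a}}{5} = - \frac{4}{5} + \frac{\frac{1}{51 + a} \left(a + \sqrt{4 + a}\right)}{5} = - \frac{4}{5} + \frac{a + \sqrt{4 + a}}{5 \left(51 + a\right)}$)
$v{\left(T{\left(K{\left(3 \right)} \right)} \right)} - 35840 = \frac{-204 + \sqrt{4 + \left(3 + 2 \cdot 3\right)^{2}} - 3 \left(3 + 2 \cdot 3\right)^{2}}{5 \left(51 + \left(3 + 2 \cdot 3\right)^{2}\right)} - 35840 = \frac{-204 + \sqrt{4 + \left(3 + 6\right)^{2}} - 3 \left(3 + 6\right)^{2}}{5 \left(51 + \left(3 + 6\right)^{2}\right)} - 35840 = \frac{-204 + \sqrt{4 + 9^{2}} - 3 \cdot 9^{2}}{5 \left(51 + 9^{2}\right)} - 35840 = \frac{-204 + \sqrt{4 + 81} - 243}{5 \left(51 + 81\right)} - 35840 = \frac{-204 + \sqrt{85} - 243}{5 \cdot 132} - 35840 = \frac{1}{5} \cdot \frac{1}{132} \left(-447 + \sqrt{85}\right) - 35840 = \left(- \frac{149}{220} + \frac{\sqrt{85}}{660}\right) - 35840 = - \frac{7884949}{220} + \frac{\sqrt{85}}{660}$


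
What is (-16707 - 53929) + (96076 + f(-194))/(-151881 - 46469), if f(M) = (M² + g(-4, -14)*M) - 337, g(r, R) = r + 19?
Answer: -2802156213/39670 ≈ -70637.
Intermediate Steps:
g(r, R) = 19 + r
f(M) = -337 + M² + 15*M (f(M) = (M² + (19 - 4)*M) - 337 = (M² + 15*M) - 337 = -337 + M² + 15*M)
(-16707 - 53929) + (96076 + f(-194))/(-151881 - 46469) = (-16707 - 53929) + (96076 + (-337 + (-194)² + 15*(-194)))/(-151881 - 46469) = -70636 + (96076 + (-337 + 37636 - 2910))/(-198350) = -70636 + (96076 + 34389)*(-1/198350) = -70636 + 130465*(-1/198350) = -70636 - 26093/39670 = -2802156213/39670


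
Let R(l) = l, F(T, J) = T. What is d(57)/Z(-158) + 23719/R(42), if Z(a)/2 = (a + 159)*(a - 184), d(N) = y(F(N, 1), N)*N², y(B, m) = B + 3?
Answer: 11749/42 ≈ 279.74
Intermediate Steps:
y(B, m) = 3 + B
d(N) = N²*(3 + N) (d(N) = (3 + N)*N² = N²*(3 + N))
Z(a) = 2*(-184 + a)*(159 + a) (Z(a) = 2*((a + 159)*(a - 184)) = 2*((159 + a)*(-184 + a)) = 2*((-184 + a)*(159 + a)) = 2*(-184 + a)*(159 + a))
d(57)/Z(-158) + 23719/R(42) = (57²*(3 + 57))/(-58512 - 50*(-158) + 2*(-158)²) + 23719/42 = (3249*60)/(-58512 + 7900 + 2*24964) + 23719*(1/42) = 194940/(-58512 + 7900 + 49928) + 23719/42 = 194940/(-684) + 23719/42 = 194940*(-1/684) + 23719/42 = -285 + 23719/42 = 11749/42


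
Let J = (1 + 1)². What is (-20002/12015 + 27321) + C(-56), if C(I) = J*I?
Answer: 325550453/12015 ≈ 27095.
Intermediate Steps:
J = 4 (J = 2² = 4)
C(I) = 4*I
(-20002/12015 + 27321) + C(-56) = (-20002/12015 + 27321) + 4*(-56) = (-20002*1/12015 + 27321) - 224 = (-20002/12015 + 27321) - 224 = 328241813/12015 - 224 = 325550453/12015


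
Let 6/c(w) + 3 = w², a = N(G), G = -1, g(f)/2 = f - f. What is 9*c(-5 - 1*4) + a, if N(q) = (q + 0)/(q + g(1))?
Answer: 22/13 ≈ 1.6923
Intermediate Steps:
g(f) = 0 (g(f) = 2*(f - f) = 2*0 = 0)
N(q) = 1 (N(q) = (q + 0)/(q + 0) = q/q = 1)
a = 1
c(w) = 6/(-3 + w²)
9*c(-5 - 1*4) + a = 9*(6/(-3 + (-5 - 1*4)²)) + 1 = 9*(6/(-3 + (-5 - 4)²)) + 1 = 9*(6/(-3 + (-9)²)) + 1 = 9*(6/(-3 + 81)) + 1 = 9*(6/78) + 1 = 9*(6*(1/78)) + 1 = 9*(1/13) + 1 = 9/13 + 1 = 22/13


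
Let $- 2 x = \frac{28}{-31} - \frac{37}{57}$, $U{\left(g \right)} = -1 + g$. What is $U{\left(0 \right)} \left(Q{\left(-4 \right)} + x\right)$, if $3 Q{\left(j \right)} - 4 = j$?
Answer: $- \frac{2743}{3534} \approx -0.77617$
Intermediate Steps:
$Q{\left(j \right)} = \frac{4}{3} + \frac{j}{3}$
$x = \frac{2743}{3534}$ ($x = - \frac{\frac{28}{-31} - \frac{37}{57}}{2} = - \frac{28 \left(- \frac{1}{31}\right) - \frac{37}{57}}{2} = - \frac{- \frac{28}{31} - \frac{37}{57}}{2} = \left(- \frac{1}{2}\right) \left(- \frac{2743}{1767}\right) = \frac{2743}{3534} \approx 0.77617$)
$U{\left(0 \right)} \left(Q{\left(-4 \right)} + x\right) = \left(-1 + 0\right) \left(\left(\frac{4}{3} + \frac{1}{3} \left(-4\right)\right) + \frac{2743}{3534}\right) = - (\left(\frac{4}{3} - \frac{4}{3}\right) + \frac{2743}{3534}) = - (0 + \frac{2743}{3534}) = \left(-1\right) \frac{2743}{3534} = - \frac{2743}{3534}$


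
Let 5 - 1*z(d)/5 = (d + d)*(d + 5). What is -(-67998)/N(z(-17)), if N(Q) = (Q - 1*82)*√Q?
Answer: 22666*I*√2015/1408485 ≈ 0.72237*I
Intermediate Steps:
z(d) = 25 - 10*d*(5 + d) (z(d) = 25 - 5*(d + d)*(d + 5) = 25 - 5*2*d*(5 + d) = 25 - 10*d*(5 + d))
N(Q) = √Q*(-82 + Q) (N(Q) = (Q - 82)*√Q = (-82 + Q)*√Q = √Q*(-82 + Q))
-(-67998)/N(z(-17)) = -(-67998)/(√(25 - 50*(-17) - 10*(-17)²)*(-82 + (25 - 50*(-17) - 10*(-17)²))) = -(-67998)/(√(25 + 850 - 10*289)*(-82 + (25 + 850 - 10*289))) = -(-67998)/(√(25 + 850 - 2890)*(-82 + (25 + 850 - 2890))) = -(-67998)/(√(-2015)*(-82 - 2015)) = -(-67998)/((I*√2015)*(-2097)) = -(-67998)/((-2097*I*√2015)) = -(-67998)*I*√2015/4225455 = -(-22666)*I*√2015/1408485 = 22666*I*√2015/1408485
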